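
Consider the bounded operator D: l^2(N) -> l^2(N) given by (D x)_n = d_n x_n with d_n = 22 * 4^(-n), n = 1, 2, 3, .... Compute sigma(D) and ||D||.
sigma(D) = {22 * 4^(-n) : n ≥ 1} ∪ {0}; ||D|| = 11/2

A bounded diagonal operator on l^2 with diagonal entries d_n has spectrum equal to the closure of {d_n : n ≥ 1}: every d_n is an eigenvalue (with eigenvector e_n), so {d_n} ⊂ sigma(D); the spectrum is closed, so its closure is too; and for lambda not in the closure, (D - lambda I) has bounded inverse (the diagonal entries 1/(d_n - lambda) are bounded). For our sequence d_n = 22 * 4^(-n), n = 1, 2, 3, ...:
  - {d_n} = {22 * 4^(-n) : n ≥ 1}; the only limit point is 0
  - closure = {22 * 4^(-n) : n ≥ 1} ∪ {0}
For the norm: a diagonal operator has ||D|| = sup_n |d_n|. Here d_n = 22 * 4^(-n) is positive and decreasing, so sup_n |d_n| = d_1 = 22/4 = 11/2. So ||D|| = 11/2.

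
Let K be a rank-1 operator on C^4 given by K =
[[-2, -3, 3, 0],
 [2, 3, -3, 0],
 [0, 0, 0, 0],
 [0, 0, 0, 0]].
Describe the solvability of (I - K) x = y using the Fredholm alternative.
(I - K) is singular (det(I - K) = 0, i.e. 1 ∈ sigma(K)). (I - K) x = y is solvable iff y ⊥ ker((I - K)^*) = span{(-2, -3, 3, 0)}, i.e. iff -2y_1 - 3y_2 + 3y_3 = 0. When solvable, the solutions are x = y + c·(1, -1, 0, 0), c arbitrary (ker(I - K) = span{(1, -1, 0, 0)}, dimension 1).

K has rank 1, so it is an outer product K = u v^T: every row of K is a multiple of one row vector. Reading off the entries, u = (1, -1, 0, 0) and v = (-2, -3, 3, 0) (row i of K equals u_i·v^T). A rank-one matrix u v^T satisfies K u = u (v·u) and kills the (3)-dimensional subspace v^⊥, so its characteristic polynomial is lambda^3 (lambda - v·u) with v·u = tr K = 1. Hence the eigenvalues of I - K are 1 (multiplicity 3) and 1 - (1) = 0, so det(I - K) = 0. (Direct check: I - K =
[[3, 3, -3, 0],
 [-2, -2, 3, 0],
 [0, 0, 1, 0],
 [0, 0, 0, 1]]
has determinant 0.) So 1 is an eigenvalue of K and (I - K) is not invertible. The finite-dimensional Fredholm alternative says: either (I - K) is invertible, or ker(I - K) ≠ {0} and then range(I - K) = ker((I - K)^*)^⊥, with dim ker(I - K) = dim ker((I - K)^*). We are in the second case, so we need both kernels. Kernel of I - K: (I - K) u = u - u (v·u) = u - u = 0, so ker(I - K) = span{u} = span{(1, -1, 0, 0)} (it is exactly 1-dimensional because rank(I - K) = 3). Kernel of the adjoint: K is real, so (I - K)^* = I - K^T = I - v u^T, and (I - v u^T) v = v - v (u·v) = 0; hence ker((I - K)^*) = span{v} = span{(-2, -3, 3, 0)}. Therefore (I - K) x = y is solvable iff <y, v> = 0, i.e. iff -2y_1 - 3y_2 + 3y_3 = 0. When this holds, K y = u (v·y) = 0, so (I - K) y = y and x = y is a particular solution; the full solution set is the line x = y + c·u = y + c·(1, -1, 0, 0), c ∈ C.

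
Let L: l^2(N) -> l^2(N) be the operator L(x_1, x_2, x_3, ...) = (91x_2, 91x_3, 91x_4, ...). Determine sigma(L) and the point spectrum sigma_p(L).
sigma(L) = closed disk {z in C : |z| ≤ 91}; sigma_p(L) = open disk {z in C : |z| < 91}

Note L = 91·V where V is the unit left shift (V x)_k = x_{k+1}; so sigma(L) = 91·sigma(V) and ||L|| = 91||V||. ||L x||^2 = 8281sum_{k≥2} |x_k|^2 ≤ 8281||x||^2, with equality on {x : x_1 = 0}, so ||L|| = 91. For any lambda with |lambda| < 91, set r = lambda/91 (|r| < 1); the vector x = (1, r, r^2, ...) is in l^2 and satisfies L x = 91(r, r^2, ...) = lambda x, so lambda is an eigenvalue. On the boundary |lambda| = 91 the geometric series diverges, so no l^2 eigenvector exists, but these lambda lie in the approximate point spectrum. Hence sigma(L) is the closed disk of radius 91 and sigma_p(L) is the open disk.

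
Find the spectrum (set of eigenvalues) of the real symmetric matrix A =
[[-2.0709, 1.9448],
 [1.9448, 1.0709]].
sigma(A) ≈ {-3, 2}

A is real symmetric, so its spectrum consists of real eigenvalues. Expanding the characteristic polynomial of the displayed matrix gives
  det(λ I - A) = p(λ) = λ^2 + (1)λ + (-6).
Solving p(λ) = 0 yields eigenvalues ≈ -3, 2. (A is shown rounded to 4 decimals, so these recover the underlying integer eigenvalues to within that precision.)
Verification: the trace of A = -1 equals the sum of eigenvalues -1, and det(A) ≈ -6.0000 matches the eigenvalue product -6.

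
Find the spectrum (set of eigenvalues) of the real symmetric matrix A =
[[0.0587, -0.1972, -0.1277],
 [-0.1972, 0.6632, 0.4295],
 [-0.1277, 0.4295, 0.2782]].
sigma(A) ≈ {0, 1} (0 with multiplicity 2)

A is real symmetric, so its spectrum consists of real eigenvalues. Expanding the characteristic polynomial of the displayed matrix gives
  det(λ I - A) = p(λ) = λ^3 + (-1)λ^2 + (0)λ + (0).
Solving p(λ) = 0 yields eigenvalues ≈ 0, 0, 1. (A is shown rounded to 4 decimals, so these recover the underlying integer eigenvalues to within that precision.)
Verification: the trace of A = 1 equals the sum of eigenvalues 1, and det(A) ≈ 0.0000 matches the eigenvalue product 0.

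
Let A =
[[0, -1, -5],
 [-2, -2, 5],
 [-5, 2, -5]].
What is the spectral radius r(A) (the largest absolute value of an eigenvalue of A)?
r(A) ≈ 8.7156

The eigenvalues of A are the roots of its characteristic polynomial. With M = A (coefficients from the trace, the sum of principal 2x2 minors, and det A):
  p(λ) = det(λ I - M) = λ^3 + 7λ^2 - 27λ - 105.
No integer candidate from the rational root theorem (±divisors of 105) is a root, so the roots are irrational. The cubic discriminant is Δ = 318048 > 0, so there are three distinct real roots. p(-9) = -24 and p(-8) = 47 have opposite signs, so a root lies in (-9, -8); Newton's method refines it to λ ≈ -8.7156. p(-3) = 12 and p(-2) = -31 have opposite signs, so a root lies in (-3, -2); Newton's method refines it to λ ≈ -2.7175. p(4) = -37 and p(5) = 60 have opposite signs, so a root lies in (4, 5); Newton's method refines it to λ ≈ 4.4332. Check (Vieta): the three roots sum to -7, matching tr M = -7.
Thus the eigenvalues (to 4 decimals) are -8.7156 (modulus 8.7156); -2.7175 (modulus 2.7175); 4.4332 (modulus 4.4332). The spectral radius is the largest modulus: r(A) ≈ 8.7156. (Cross-check: r(A) ≤ ||A||_2 ≈ 9.1083; equality holds whenever A is normal, though it can also hold for some non-normal A.)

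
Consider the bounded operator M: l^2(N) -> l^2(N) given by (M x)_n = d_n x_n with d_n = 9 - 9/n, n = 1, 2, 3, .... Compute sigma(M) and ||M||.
sigma(M) = {9 - 9/n : n ≥ 1} ∪ {9}; ||M|| = 9

A bounded diagonal operator on l^2 with diagonal entries d_n has spectrum equal to the closure of {d_n : n ≥ 1}: every d_n is an eigenvalue (with eigenvector e_n), so {d_n} ⊂ sigma(M); the spectrum is closed, so its closure is too; and for lambda not in the closure, (M - lambda I) has bounded inverse (the diagonal entries 1/(d_n - lambda) are bounded). For our sequence d_n = 9 - 9/n, n = 1, 2, 3, ...:
  - {d_n} = {9 - 9/n : n ≥ 1}; the only limit point is 9
  - closure = {9 - 9/n : n ≥ 1} ∪ {9}
For the norm: a diagonal operator has ||M|| = sup_n |d_n|. Here d_n = 9 - 9/n increases monotonically from d_1 = 0 toward 9, with all terms in [0, 9); so sup_n |d_n| = 9 (the supremum is the limit, not attained). So ||M|| = 9.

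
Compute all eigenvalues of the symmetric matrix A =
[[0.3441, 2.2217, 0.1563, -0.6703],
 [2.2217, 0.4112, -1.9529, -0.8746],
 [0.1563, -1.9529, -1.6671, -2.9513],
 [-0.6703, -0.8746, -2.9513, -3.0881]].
sigma(A) ≈ {-6, -2, 1, 3}

A is real symmetric, so its spectrum consists of real eigenvalues. Expanding the characteristic polynomial of the displayed matrix gives
  det(λ I - A) = p(λ) = λ^4 + (4)λ^3 + (-17)λ^2 + (-24)λ + (36.003).
Solving p(λ) = 0 yields eigenvalues ≈ -6, -2, 1, 3. (A is shown rounded to 4 decimals, so these recover the underlying integer eigenvalues to within that precision.)
Verification: the trace of A = -4 equals the sum of eigenvalues -4, and det(A) ≈ 36.0030 matches the eigenvalue product 36.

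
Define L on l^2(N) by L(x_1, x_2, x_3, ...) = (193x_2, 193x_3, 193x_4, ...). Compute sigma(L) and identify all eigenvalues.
sigma(L) = closed disk {z in C : |z| ≤ 193}; sigma_p(L) = open disk {z in C : |z| < 193}

Note L = 193·V where V is the unit left shift (V x)_k = x_{k+1}; so sigma(L) = 193·sigma(V) and ||L|| = 193||V||. ||L x||^2 = 37249sum_{k≥2} |x_k|^2 ≤ 37249||x||^2, with equality on {x : x_1 = 0}, so ||L|| = 193. For any lambda with |lambda| < 193, set r = lambda/193 (|r| < 1); the vector x = (1, r, r^2, ...) is in l^2 and satisfies L x = 193(r, r^2, ...) = lambda x, so lambda is an eigenvalue. On the boundary |lambda| = 193 the geometric series diverges, so no l^2 eigenvector exists, but these lambda lie in the approximate point spectrum. Hence sigma(L) is the closed disk of radius 193 and sigma_p(L) is the open disk.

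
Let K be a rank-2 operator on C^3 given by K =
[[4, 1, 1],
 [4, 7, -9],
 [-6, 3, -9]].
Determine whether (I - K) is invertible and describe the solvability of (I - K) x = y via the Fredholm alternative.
(I - K) is invertible (det(I - K) = -43 ≠ 0), so for every y in C^3 the equation (I - K) x = y has a unique solution.

K has rank 2 and factors as K = U V^T = u1 v1^T + u2 v2^T with u1 = (1, 3, 0), v1 = (2, 2, -2), u2 = (-1, 1, 3), v2 = (-2, 1, -3) (multiplying out reproduces the displayed K). The nonzero eigenvalues of U V^T coincide with those of the 2 x 2 matrix G = V^T U = [[v1·u1, v1·u2], [v2·u1, v2·u2]] = [[8, -6], [1, -6]], and by the Sylvester determinant identity det(I_3 - U V^T) = det(I_2 - V^T U) = det([[-7, 6], [-1, 7]]) = (-7)(7) - (6)(-1) = -43. (Direct check: I - K =
[[-3, -1, -1],
 [-4, -6, 9],
 [6, -3, 10]]
has determinant -43.) The finite-dimensional Fredholm alternative says: either (I - K) is invertible, or ker(I - K) ≠ {0} and then range(I - K) = ker((I - K)^*)^⊥, with dim ker(I - K) = dim ker((I - K)^*). Since det(I - K) ≠ 0, 1 is not an eigenvalue of K and ker(I - K) = {0}, so we are in the first case: for every y there is a unique x = (I - K)^(-1) y. (Explicitly, by the Woodbury identity, (I - U V^T)^(-1) = I + U (I_2 - G)^(-1) V^T.)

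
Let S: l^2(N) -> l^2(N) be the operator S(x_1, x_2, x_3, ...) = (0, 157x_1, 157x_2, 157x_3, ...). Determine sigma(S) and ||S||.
sigma(S) = closed disk {z in C : |z| ≤ 157}; ||S|| = 157

Note S = 157·U where U is the unit right shift (U x)_k = x_{k-1} (with x_0 := 0); so ||S|| = 157||U|| and sigma(S) = 157·sigma(U). ||S x||^2 = sum_{k≥1} |157x_k|^2 = 24649||x||^2, so ||S|| = 157 and sigma(S) ⊂ {|z| ≤ 157}. For any |lambda| < 157, the equation (S - lambda I) x = 0 forces x_1 = 0, then 157x_k = lambda x_{k+1} ⇒ x = 0, so S has no eigenvalues. But (S - lambda I) is not surjective for |lambda| < 157: solving (S - lambda I) x = e_1 would require x_n proportional to (lambda/157)^(-n), which is not in l^2. So every |lambda| < 157 lies in the residual spectrum. The boundary |lambda| = 157 is in the approximate point spectrum (the spectrum is closed). Hence sigma(S) is the closed disk of radius 157.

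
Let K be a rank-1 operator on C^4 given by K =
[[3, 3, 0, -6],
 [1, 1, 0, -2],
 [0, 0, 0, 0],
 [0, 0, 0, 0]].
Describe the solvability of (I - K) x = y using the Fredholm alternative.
(I - K) is invertible (det(I - K) = -3 ≠ 0), so for every y in C^4 the equation (I - K) x = y has a unique solution.

K has rank 1, so it is an outer product K = u v^T: every row of K is a multiple of one row vector. Reading off the entries, u = (3, 1, 0, 0) and v = (1, 1, 0, -2) (row i of K equals u_i·v^T). A rank-one matrix u v^T satisfies K u = u (v·u) and kills the (3)-dimensional subspace v^⊥, so its characteristic polynomial is lambda^3 (lambda - v·u) with v·u = tr K = 4. Hence the eigenvalues of I - K are 1 (multiplicity 3) and 1 - (4) = -3, so det(I - K) = -3. (Direct check: I - K =
[[-2, -3, 0, 6],
 [-1, 0, 0, 2],
 [0, 0, 1, 0],
 [0, 0, 0, 1]]
has determinant -3.) The finite-dimensional Fredholm alternative says: either (I - K) is invertible, or ker(I - K) ≠ {0} and then range(I - K) = ker((I - K)^*)^⊥, with dim ker(I - K) = dim ker((I - K)^*). Since det(I - K) ≠ 0, 1 is not an eigenvalue of K and ker(I - K) = {0}, so we are in the first case: for every y there is a unique x = (I - K)^(-1) y. Explicitly, by the Sherman–Morrison formula, (I - u v^T)^(-1) = I + u v^T/(1 - v·u), i.e. (I - K)^(-1) = I + K/(-3).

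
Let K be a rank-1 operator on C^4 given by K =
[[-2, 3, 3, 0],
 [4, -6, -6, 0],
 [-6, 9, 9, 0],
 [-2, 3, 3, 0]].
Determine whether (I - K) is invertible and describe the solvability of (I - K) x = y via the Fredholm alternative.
(I - K) is singular (det(I - K) = 0, i.e. 1 ∈ sigma(K)). (I - K) x = y is solvable iff y ⊥ ker((I - K)^*) = span{(-2, 3, 3, 0)}, i.e. iff -2y_1 + 3y_2 + 3y_3 = 0. When solvable, the solutions are x = y + c·(1, -2, 3, 1), c arbitrary (ker(I - K) = span{(1, -2, 3, 1)}, dimension 1).

K has rank 1, so it is an outer product K = u v^T: every row of K is a multiple of one row vector. Reading off the entries, u = (1, -2, 3, 1) and v = (-2, 3, 3, 0) (row i of K equals u_i·v^T). A rank-one matrix u v^T satisfies K u = u (v·u) and kills the (3)-dimensional subspace v^⊥, so its characteristic polynomial is lambda^3 (lambda - v·u) with v·u = tr K = 1. Hence the eigenvalues of I - K are 1 (multiplicity 3) and 1 - (1) = 0, so det(I - K) = 0. (Direct check: I - K =
[[3, -3, -3, 0],
 [-4, 7, 6, 0],
 [6, -9, -8, 0],
 [2, -3, -3, 1]]
has determinant 0.) So 1 is an eigenvalue of K and (I - K) is not invertible. The finite-dimensional Fredholm alternative says: either (I - K) is invertible, or ker(I - K) ≠ {0} and then range(I - K) = ker((I - K)^*)^⊥, with dim ker(I - K) = dim ker((I - K)^*). We are in the second case, so we need both kernels. Kernel of I - K: (I - K) u = u - u (v·u) = u - u = 0, so ker(I - K) = span{u} = span{(1, -2, 3, 1)} (it is exactly 1-dimensional because rank(I - K) = 3). Kernel of the adjoint: K is real, so (I - K)^* = I - K^T = I - v u^T, and (I - v u^T) v = v - v (u·v) = 0; hence ker((I - K)^*) = span{v} = span{(-2, 3, 3, 0)}. Therefore (I - K) x = y is solvable iff <y, v> = 0, i.e. iff -2y_1 + 3y_2 + 3y_3 = 0. When this holds, K y = u (v·y) = 0, so (I - K) y = y and x = y is a particular solution; the full solution set is the line x = y + c·u = y + c·(1, -2, 3, 1), c ∈ C.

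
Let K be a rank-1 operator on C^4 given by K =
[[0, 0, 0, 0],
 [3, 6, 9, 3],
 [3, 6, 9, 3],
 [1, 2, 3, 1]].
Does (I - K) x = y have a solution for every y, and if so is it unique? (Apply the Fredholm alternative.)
(I - K) is invertible (det(I - K) = -15 ≠ 0), so for every y in C^4 the equation (I - K) x = y has a unique solution.

K has rank 1, so it is an outer product K = u v^T: every row of K is a multiple of one row vector. Reading off the entries, u = (0, -3, -3, -1) and v = (-1, -2, -3, -1) (row i of K equals u_i·v^T). A rank-one matrix u v^T satisfies K u = u (v·u) and kills the (3)-dimensional subspace v^⊥, so its characteristic polynomial is lambda^3 (lambda - v·u) with v·u = tr K = 16. Hence the eigenvalues of I - K are 1 (multiplicity 3) and 1 - (16) = -15, so det(I - K) = -15. (Direct check: I - K =
[[1, 0, 0, 0],
 [-3, -5, -9, -3],
 [-3, -6, -8, -3],
 [-1, -2, -3, 0]]
has determinant -15.) The finite-dimensional Fredholm alternative says: either (I - K) is invertible, or ker(I - K) ≠ {0} and then range(I - K) = ker((I - K)^*)^⊥, with dim ker(I - K) = dim ker((I - K)^*). Since det(I - K) ≠ 0, 1 is not an eigenvalue of K and ker(I - K) = {0}, so we are in the first case: for every y there is a unique x = (I - K)^(-1) y. Explicitly, by the Sherman–Morrison formula, (I - u v^T)^(-1) = I + u v^T/(1 - v·u), i.e. (I - K)^(-1) = I + K/(-15).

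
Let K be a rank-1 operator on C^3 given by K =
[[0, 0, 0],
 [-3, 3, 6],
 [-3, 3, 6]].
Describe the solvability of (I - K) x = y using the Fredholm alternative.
(I - K) is invertible (det(I - K) = -8 ≠ 0), so for every y in C^3 the equation (I - K) x = y has a unique solution.

K has rank 1, so it is an outer product K = u v^T: every row of K is a multiple of one row vector. Reading off the entries, u = (0, -3, -3) and v = (1, -1, -2) (row i of K equals u_i·v^T). A rank-one matrix u v^T satisfies K u = u (v·u) and kills the (2)-dimensional subspace v^⊥, so its characteristic polynomial is lambda^2 (lambda - v·u) with v·u = tr K = 9. Hence the eigenvalues of I - K are 1 (multiplicity 2) and 1 - (9) = -8, so det(I - K) = -8. (Direct check: I - K =
[[1, 0, 0],
 [3, -2, -6],
 [3, -3, -5]]
has determinant -8.) The finite-dimensional Fredholm alternative says: either (I - K) is invertible, or ker(I - K) ≠ {0} and then range(I - K) = ker((I - K)^*)^⊥, with dim ker(I - K) = dim ker((I - K)^*). Since det(I - K) ≠ 0, 1 is not an eigenvalue of K and ker(I - K) = {0}, so we are in the first case: for every y there is a unique x = (I - K)^(-1) y. Explicitly, by the Sherman–Morrison formula, (I - u v^T)^(-1) = I + u v^T/(1 - v·u), i.e. (I - K)^(-1) = I + K/(-8).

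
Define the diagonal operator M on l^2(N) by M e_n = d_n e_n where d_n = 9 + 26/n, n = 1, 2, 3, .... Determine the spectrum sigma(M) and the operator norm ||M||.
sigma(M) = {9 + 26/n : n ≥ 1} ∪ {9}; ||M|| = 35

A bounded diagonal operator on l^2 with diagonal entries d_n has spectrum equal to the closure of {d_n : n ≥ 1}: every d_n is an eigenvalue (with eigenvector e_n), so {d_n} ⊂ sigma(M); the spectrum is closed, so its closure is too; and for lambda not in the closure, (M - lambda I) has bounded inverse (the diagonal entries 1/(d_n - lambda) are bounded). For our sequence d_n = 9 + 26/n, n = 1, 2, 3, ...:
  - {d_n} = {9 + 26/n : n ≥ 1}; the only limit point is 9
  - closure = {9 + 26/n : n ≥ 1} ∪ {9}
For the norm: a diagonal operator has ||M|| = sup_n |d_n|. Here d_n = 9 + 26/n is positive and decreasing, so sup_n |d_n| = d_1 = 9 + 26 = 35. So ||M|| = 35.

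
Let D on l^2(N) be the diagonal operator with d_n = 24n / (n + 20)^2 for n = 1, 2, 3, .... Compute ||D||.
||D|| = 3/10 (attained at n = 20)

For D diagonal, ||D|| = sup_n |d_n|. Treat f(x) = 24x / (x + 20)^2 for real x > 0. By the quotient rule, f'(x) = 24(20 - x)/(x + 20)^3, which is positive for x < 20 and negative for x > 20. So f has a unique maximum at x = 20, and since 20 is a positive integer, the supremum over n ≥ 1 is attained at n = 20: d_20 = 24·20/(20 + 20)^2 = 24·20/1600 = 3/10. Hence ||D|| = 3/10.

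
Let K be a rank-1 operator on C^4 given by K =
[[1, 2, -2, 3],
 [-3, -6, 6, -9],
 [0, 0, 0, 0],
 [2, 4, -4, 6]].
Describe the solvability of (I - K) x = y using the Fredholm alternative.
(I - K) is singular (det(I - K) = 0, i.e. 1 ∈ sigma(K)). (I - K) x = y is solvable iff y ⊥ ker((I - K)^*) = span{(1, 2, -2, 3)}, i.e. iff y_1 + 2y_2 - 2y_3 + 3y_4 = 0. When solvable, the solutions are x = y + c·(1, -3, 0, 2), c arbitrary (ker(I - K) = span{(1, -3, 0, 2)}, dimension 1).

K has rank 1, so it is an outer product K = u v^T: every row of K is a multiple of one row vector. Reading off the entries, u = (1, -3, 0, 2) and v = (1, 2, -2, 3) (row i of K equals u_i·v^T). A rank-one matrix u v^T satisfies K u = u (v·u) and kills the (3)-dimensional subspace v^⊥, so its characteristic polynomial is lambda^3 (lambda - v·u) with v·u = tr K = 1. Hence the eigenvalues of I - K are 1 (multiplicity 3) and 1 - (1) = 0, so det(I - K) = 0. (Direct check: I - K =
[[0, -2, 2, -3],
 [3, 7, -6, 9],
 [0, 0, 1, 0],
 [-2, -4, 4, -5]]
has determinant 0.) So 1 is an eigenvalue of K and (I - K) is not invertible. The finite-dimensional Fredholm alternative says: either (I - K) is invertible, or ker(I - K) ≠ {0} and then range(I - K) = ker((I - K)^*)^⊥, with dim ker(I - K) = dim ker((I - K)^*). We are in the second case, so we need both kernels. Kernel of I - K: (I - K) u = u - u (v·u) = u - u = 0, so ker(I - K) = span{u} = span{(1, -3, 0, 2)} (it is exactly 1-dimensional because rank(I - K) = 3). Kernel of the adjoint: K is real, so (I - K)^* = I - K^T = I - v u^T, and (I - v u^T) v = v - v (u·v) = 0; hence ker((I - K)^*) = span{v} = span{(1, 2, -2, 3)}. Therefore (I - K) x = y is solvable iff <y, v> = 0, i.e. iff y_1 + 2y_2 - 2y_3 + 3y_4 = 0. When this holds, K y = u (v·y) = 0, so (I - K) y = y and x = y is a particular solution; the full solution set is the line x = y + c·u = y + c·(1, -3, 0, 2), c ∈ C.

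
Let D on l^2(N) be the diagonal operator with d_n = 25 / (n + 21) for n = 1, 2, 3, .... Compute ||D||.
||D|| = 25/22 (attained at n = 1)

For D diagonal, ||D|| = sup_n |d_n| = sup_n 25/(n + 21). This is positive and strictly decreasing in n, so the supremum is attained at n = 1: d_1 = 25/(1 + 21) = 25/22. Hence ||D|| = 25/22.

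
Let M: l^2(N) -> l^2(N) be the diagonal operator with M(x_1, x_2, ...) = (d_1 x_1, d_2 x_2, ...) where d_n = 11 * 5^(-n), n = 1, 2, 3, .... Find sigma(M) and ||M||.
sigma(M) = {11 * 5^(-n) : n ≥ 1} ∪ {0}; ||M|| = 11/5

A bounded diagonal operator on l^2 with diagonal entries d_n has spectrum equal to the closure of {d_n : n ≥ 1}: every d_n is an eigenvalue (with eigenvector e_n), so {d_n} ⊂ sigma(M); the spectrum is closed, so its closure is too; and for lambda not in the closure, (M - lambda I) has bounded inverse (the diagonal entries 1/(d_n - lambda) are bounded). For our sequence d_n = 11 * 5^(-n), n = 1, 2, 3, ...:
  - {d_n} = {11 * 5^(-n) : n ≥ 1}; the only limit point is 0
  - closure = {11 * 5^(-n) : n ≥ 1} ∪ {0}
For the norm: a diagonal operator has ||M|| = sup_n |d_n|. Here d_n = 11 * 5^(-n) is positive and decreasing, so sup_n |d_n| = d_1 = 11/5. So ||M|| = 11/5.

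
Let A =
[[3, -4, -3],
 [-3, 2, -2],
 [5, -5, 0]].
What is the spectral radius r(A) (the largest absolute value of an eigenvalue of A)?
r(A) = 5

The eigenvalues of A are the roots of its characteristic polynomial. With M = A (coefficients from the trace, the sum of principal 2x2 minors, and det A):
  p(λ) = det(λ I - M) = λ^3 - 5λ^2 - λ + 5.
By the rational root theorem any rational root is an integer divisor of 5. Testing λ = 5: p(5) = 125 - 125 - 5 + 5 = 0, so λ = 5 is a root. Dividing out (λ - 5) leaves p(λ) = (λ - 5)(λ^2 - 1). For λ^2 - 1 the discriminant is 4. It is a perfect square (2^2), so the roots are rational: λ = (0 ± 2)/2 = 1, -1.
Thus the eigenvalues (to 4 decimals) are 1 (modulus 1); -1 (modulus 1); 5 (modulus 5). The spectral radius is the largest modulus: r(A) = 5. (Cross-check: r(A) ≤ ||A||_2 ≈ 9.3718; equality holds whenever A is normal, though it can also hold for some non-normal A.)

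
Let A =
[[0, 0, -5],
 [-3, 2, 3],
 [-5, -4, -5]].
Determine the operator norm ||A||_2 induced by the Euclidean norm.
||A||_2 ≈ 9.0037 (= sqrt(largest eigenvalue of A^T A))

||A||_2 = sigma_max(A) = sqrt(lambda_max(A^T A)). Form the symmetric matrix M = A^T A =
[[34, 14, 16],
 [14, 20, 26],
 [16, 26, 59]].
Its characteristic polynomial (trace, sum of principal 2x2 minors, determinant of M give the coefficients) is
  p(λ) = det(λ I - M) = λ^3 - 113λ^2 + 2738λ - 12100.
No integer candidate from the rational root theorem (±divisors of 12100) is a root, so the roots are irrational. The cubic discriminant is Δ = 7218130548 > 0, so there are three distinct real roots. p(5) = -1110 and p(6) = 476 have opposite signs, so a root lies in (5, 6); Newton's method refines it to λ ≈ 5.6868. p(26) = 276 and p(27) = -868 have opposite signs, so a root lies in (26, 27); Newton's method refines it to λ ≈ 26.2467. p(81) = -274 and p(82) = 3972 have opposite signs, so a root lies in (81, 82); Newton's method refines it to λ ≈ 81.0664. Check (Vieta): the three roots sum to 113, matching tr M = 113.
So the eigenvalues of A^T A are ≈ 5.6868, 26.2467, 81.0664 (all ≥ 0, as they must be for A^T A). The largest is λ_max ≈ 81.0664, hence ||A||_2 = sqrt(λ_max) ≈ 9.0037.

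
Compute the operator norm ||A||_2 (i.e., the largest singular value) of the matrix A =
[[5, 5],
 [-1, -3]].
||A||_2 = sqrt((60 + sqrt(3200))/2) ≈ 7.6344 (= sqrt(largest eigenvalue of A^T A))

||A||_2 = sigma_max(A) = sqrt(lambda_max(A^T A)). Form the symmetric matrix M = A^T A =
[[26, 28],
 [28, 34]].
Its characteristic polynomial (trace, determinant of M give the coefficients) is
  p(λ) = det(λ I - M) = λ^2 - 60λ + 100.
For λ^2 - 60λ + 100 the discriminant is 3200. It is nonnegative but not a perfect square, so the roots are real and irrational: λ = (60 ± sqrt(3200))/2 ≈ 58.2843, 1.7157.
So the eigenvalues of A^T A are ≈ 1.7157, 58.2843 (all ≥ 0, as they must be for A^T A). The largest is λ_max = (60 + sqrt(3200))/2 ≈ 58.2843, hence ||A||_2 = sqrt(λ_max) = sqrt((60 + sqrt(3200))/2) ≈ 7.6344.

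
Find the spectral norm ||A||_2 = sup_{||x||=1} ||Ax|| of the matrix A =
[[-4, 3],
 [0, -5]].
||A||_2 = sqrt(40) ≈ 6.3246 (= sqrt(largest eigenvalue of A^T A))

||A||_2 = sigma_max(A) = sqrt(lambda_max(A^T A)). Form the symmetric matrix M = A^T A =
[[16, -12],
 [-12, 34]].
Its characteristic polynomial (trace, determinant of M give the coefficients) is
  p(λ) = det(λ I - M) = λ^2 - 50λ + 400.
For λ^2 - 50λ + 400 the discriminant is 900. It is a perfect square (30^2), so the roots are rational: λ = (50 ± 30)/2 = 40, 10.
So the eigenvalues of A^T A are ≈ 10, 40 (all ≥ 0, as they must be for A^T A). The largest is λ_max = 40, hence ||A||_2 = sqrt(λ_max) = sqrt(40) ≈ 6.3246.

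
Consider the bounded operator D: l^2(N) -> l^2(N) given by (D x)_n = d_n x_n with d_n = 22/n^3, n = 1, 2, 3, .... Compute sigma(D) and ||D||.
sigma(D) = {22/n^3 : n ≥ 1} ∪ {0}; ||D|| = 22

A bounded diagonal operator on l^2 with diagonal entries d_n has spectrum equal to the closure of {d_n : n ≥ 1}: every d_n is an eigenvalue (with eigenvector e_n), so {d_n} ⊂ sigma(D); the spectrum is closed, so its closure is too; and for lambda not in the closure, (D - lambda I) has bounded inverse (the diagonal entries 1/(d_n - lambda) are bounded). For our sequence d_n = 22/n^3, n = 1, 2, 3, ...:
  - {d_n} = {22/n^3 : n ≥ 1}; the only limit point is 0
  - closure = {22/n^3 : n ≥ 1} ∪ {0}
For the norm: a diagonal operator has ||D|| = sup_n |d_n|. Here d_n = 22/n^3 is positive and decreasing, so sup_n |d_n| = d_1 = 22. So ||D|| = 22.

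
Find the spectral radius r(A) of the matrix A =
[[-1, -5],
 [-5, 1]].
r(A) = sqrt(104)/2 ≈ 5.099

The eigenvalues of A are the roots of its characteristic polynomial. With M = A (coefficients from the trace and determinant):
  p(λ) = det(λ I - M) = λ^2 - 26.
For λ^2 - 26 the discriminant is 104. It is nonnegative but not a perfect square, so the roots are real and irrational: λ = ± sqrt(104)/2 ≈ 5.099, -5.099.
Thus the eigenvalues (to 4 decimals) are 5.099 (modulus 5.099); -5.099 (modulus 5.099). The spectral radius is the largest modulus: r(A) = sqrt(104)/2 ≈ 5.099. (Cross-check: r(A) ≤ ||A||_2 ≈ 5.099; equality holds whenever A is normal, though it can also hold for some non-normal A.)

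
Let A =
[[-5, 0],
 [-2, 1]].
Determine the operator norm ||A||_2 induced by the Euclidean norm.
||A||_2 = sqrt((30 + sqrt(800))/2) ≈ 5.3983 (= sqrt(largest eigenvalue of A^T A))

||A||_2 = sigma_max(A) = sqrt(lambda_max(A^T A)). Form the symmetric matrix M = A^T A =
[[29, -2],
 [-2, 1]].
Its characteristic polynomial (trace, determinant of M give the coefficients) is
  p(λ) = det(λ I - M) = λ^2 - 30λ + 25.
For λ^2 - 30λ + 25 the discriminant is 800. It is nonnegative but not a perfect square, so the roots are real and irrational: λ = (30 ± sqrt(800))/2 ≈ 29.1421, 0.8579.
So the eigenvalues of A^T A are ≈ 0.8579, 29.1421 (all ≥ 0, as they must be for A^T A). The largest is λ_max = (30 + sqrt(800))/2 ≈ 29.1421, hence ||A||_2 = sqrt(λ_max) = sqrt((30 + sqrt(800))/2) ≈ 5.3983.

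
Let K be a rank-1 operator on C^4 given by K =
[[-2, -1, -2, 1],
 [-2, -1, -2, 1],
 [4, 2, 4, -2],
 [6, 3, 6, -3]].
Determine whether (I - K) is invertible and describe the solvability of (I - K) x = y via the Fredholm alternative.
(I - K) is invertible (det(I - K) = 3 ≠ 0), so for every y in C^4 the equation (I - K) x = y has a unique solution.

K has rank 1, so it is an outer product K = u v^T: every row of K is a multiple of one row vector. Reading off the entries, u = (1, 1, -2, -3) and v = (-2, -1, -2, 1) (row i of K equals u_i·v^T). A rank-one matrix u v^T satisfies K u = u (v·u) and kills the (3)-dimensional subspace v^⊥, so its characteristic polynomial is lambda^3 (lambda - v·u) with v·u = tr K = -2. Hence the eigenvalues of I - K are 1 (multiplicity 3) and 1 - (-2) = 3, so det(I - K) = 3. (Direct check: I - K =
[[3, 1, 2, -1],
 [2, 2, 2, -1],
 [-4, -2, -3, 2],
 [-6, -3, -6, 4]]
has determinant 3.) The finite-dimensional Fredholm alternative says: either (I - K) is invertible, or ker(I - K) ≠ {0} and then range(I - K) = ker((I - K)^*)^⊥, with dim ker(I - K) = dim ker((I - K)^*). Since det(I - K) ≠ 0, 1 is not an eigenvalue of K and ker(I - K) = {0}, so we are in the first case: for every y there is a unique x = (I - K)^(-1) y. Explicitly, by the Sherman–Morrison formula, (I - u v^T)^(-1) = I + u v^T/(1 - v·u), i.e. (I - K)^(-1) = I + K/(3).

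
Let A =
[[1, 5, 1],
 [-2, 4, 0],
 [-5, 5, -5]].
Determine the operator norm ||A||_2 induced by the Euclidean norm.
||A||_2 ≈ 9.7369 (= sqrt(largest eigenvalue of A^T A))

||A||_2 = sigma_max(A) = sqrt(lambda_max(A^T A)). Form the symmetric matrix M = A^T A =
[[30, -28, 26],
 [-28, 66, -20],
 [26, -20, 26]].
Its characteristic polynomial (trace, sum of principal 2x2 minors, determinant of M give the coefficients) is
  p(λ) = det(λ I - M) = λ^3 - 122λ^2 + 2616λ - 3600.
No integer candidate from the rational root theorem (±divisors of 3600) is a root, so the roots are irrational. The cubic discriminant is Δ = 24430993920 > 0, so there are three distinct real roots. p(1) = -1105 and p(2) = 1152 have opposite signs, so a root lies in (1, 2); Newton's method refines it to λ ≈ 1.4766. p(25) = 1175 and p(26) = -480 have opposite signs, so a root lies in (25, 26); Newton's method refines it to λ ≈ 25.7155. p(94) = -5104 and p(95) = 1245 have opposite signs, so a root lies in (94, 95); Newton's method refines it to λ ≈ 94.8079. Check (Vieta): the three roots sum to 122, matching tr M = 122.
So the eigenvalues of A^T A are ≈ 1.4766, 25.7155, 94.8079 (all ≥ 0, as they must be for A^T A). The largest is λ_max ≈ 94.8079, hence ||A||_2 = sqrt(λ_max) ≈ 9.7369.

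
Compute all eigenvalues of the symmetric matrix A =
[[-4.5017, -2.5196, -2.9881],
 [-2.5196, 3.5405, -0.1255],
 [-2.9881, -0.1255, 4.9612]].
sigma(A) ≈ {-6, 4, 6}

A is real symmetric, so its spectrum consists of real eigenvalues. Expanding the characteristic polynomial of the displayed matrix gives
  det(λ I - A) = p(λ) = λ^3 + (-4)λ^2 + (-36)λ + (144).
Solving p(λ) = 0 yields eigenvalues ≈ -6, 4, 6. (A is shown rounded to 4 decimals, so these recover the underlying integer eigenvalues to within that precision.)
Verification: the trace of A = 4 equals the sum of eigenvalues 4, and det(A) ≈ -143.9996 matches the eigenvalue product -144.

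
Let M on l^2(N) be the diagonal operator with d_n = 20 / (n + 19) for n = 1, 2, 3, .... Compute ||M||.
||M|| = 1 (attained at n = 1)

For M diagonal, ||M|| = sup_n |d_n| = sup_n 20/(n + 19). This is positive and strictly decreasing in n, so the supremum is attained at n = 1: d_1 = 20/(1 + 19) = 1. Hence ||M|| = 1.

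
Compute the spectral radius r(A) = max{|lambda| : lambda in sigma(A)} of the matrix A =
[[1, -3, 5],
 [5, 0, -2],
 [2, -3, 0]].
r(A) ≈ 4.2232

The eigenvalues of A are the roots of its characteristic polynomial. With M = A (coefficients from the trace, the sum of principal 2x2 minors, and det A):
  p(λ) = det(λ I - M) = λ^3 - λ^2 - λ + 69.
No integer candidate from the rational root theorem (±divisors of 69) is a root, so the roots are irrational. The cubic discriminant is Δ = -127024 < 0, so there is one real root and a complex-conjugate pair. p(-4) = -7 and p(-3) = 36 have opposite signs, so a root lies in (-4, -3); Newton's method refines it to λ ≈ -3.8687. Dividing out (λ - (-3.8687)) leaves approximately λ^2 - 4.8687λ + 17.8355. For λ^2 - 4.8687λ + 17.8355 the discriminant is -47.6377. It is negative, so the remaining roots are the complex-conjugate pair λ ≈ 2.4343 ± 3.451i. Their product equals the constant term, so |λ|^2 ≈ 17.8355 and |λ| ≈ 4.2232.
Thus the eigenvalues (to 4 decimals) are -3.8687 (modulus 3.8687); 2.4343 ± 3.451i (modulus 4.2232). The spectral radius is the largest modulus: r(A) ≈ 4.2232. (Cross-check: r(A) ≤ ||A||_2 ≈ 6.2969; equality holds whenever A is normal, though it can also hold for some non-normal A.)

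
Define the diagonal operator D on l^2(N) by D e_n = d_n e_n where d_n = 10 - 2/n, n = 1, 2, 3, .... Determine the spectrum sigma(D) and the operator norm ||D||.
sigma(D) = {10 - 2/n : n ≥ 1} ∪ {10}; ||D|| = 10

A bounded diagonal operator on l^2 with diagonal entries d_n has spectrum equal to the closure of {d_n : n ≥ 1}: every d_n is an eigenvalue (with eigenvector e_n), so {d_n} ⊂ sigma(D); the spectrum is closed, so its closure is too; and for lambda not in the closure, (D - lambda I) has bounded inverse (the diagonal entries 1/(d_n - lambda) are bounded). For our sequence d_n = 10 - 2/n, n = 1, 2, 3, ...:
  - {d_n} = {10 - 2/n : n ≥ 1}; the only limit point is 10
  - closure = {10 - 2/n : n ≥ 1} ∪ {10}
For the norm: a diagonal operator has ||D|| = sup_n |d_n|. Here d_n = 10 - 2/n increases monotonically from d_1 = 8 toward 10, with all terms in [8, 10); so sup_n |d_n| = 10 (the supremum is the limit, not attained). So ||D|| = 10.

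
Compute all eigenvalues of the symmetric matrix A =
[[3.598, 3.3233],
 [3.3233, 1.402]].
sigma(A) ≈ {-1, 6}

A is real symmetric, so its spectrum consists of real eigenvalues. Expanding the characteristic polynomial of the displayed matrix gives
  det(λ I - A) = p(λ) = λ^2 + (-5)λ + (-6).
Solving p(λ) = 0 yields eigenvalues ≈ -1, 6. (A is shown rounded to 4 decimals, so these recover the underlying integer eigenvalues to within that precision.)
Verification: the trace of A = 5 equals the sum of eigenvalues 5, and det(A) ≈ -5.9999 matches the eigenvalue product -6.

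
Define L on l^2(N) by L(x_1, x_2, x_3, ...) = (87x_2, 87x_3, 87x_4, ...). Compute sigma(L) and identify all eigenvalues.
sigma(L) = closed disk {z in C : |z| ≤ 87}; sigma_p(L) = open disk {z in C : |z| < 87}

Note L = 87·V where V is the unit left shift (V x)_k = x_{k+1}; so sigma(L) = 87·sigma(V) and ||L|| = 87||V||. ||L x||^2 = 7569sum_{k≥2} |x_k|^2 ≤ 7569||x||^2, with equality on {x : x_1 = 0}, so ||L|| = 87. For any lambda with |lambda| < 87, set r = lambda/87 (|r| < 1); the vector x = (1, r, r^2, ...) is in l^2 and satisfies L x = 87(r, r^2, ...) = lambda x, so lambda is an eigenvalue. On the boundary |lambda| = 87 the geometric series diverges, so no l^2 eigenvector exists, but these lambda lie in the approximate point spectrum. Hence sigma(L) is the closed disk of radius 87 and sigma_p(L) is the open disk.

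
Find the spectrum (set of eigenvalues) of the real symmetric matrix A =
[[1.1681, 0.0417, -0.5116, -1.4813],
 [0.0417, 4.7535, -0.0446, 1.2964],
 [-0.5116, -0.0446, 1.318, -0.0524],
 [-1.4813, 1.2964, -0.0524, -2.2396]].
sigma(A) ≈ {-3, 1, 2, 5}

A is real symmetric, so its spectrum consists of real eigenvalues. Expanding the characteristic polynomial of the displayed matrix gives
  det(λ I - A) = p(λ) = λ^4 + (-5)λ^3 + (-7)λ^2 + (41)λ + (-30).
Solving p(λ) = 0 yields eigenvalues ≈ -3, 1, 2, 5. (A is shown rounded to 4 decimals, so these recover the underlying integer eigenvalues to within that precision.)
Verification: the trace of A = 5 equals the sum of eigenvalues 5, and det(A) ≈ -29.9997 matches the eigenvalue product -30.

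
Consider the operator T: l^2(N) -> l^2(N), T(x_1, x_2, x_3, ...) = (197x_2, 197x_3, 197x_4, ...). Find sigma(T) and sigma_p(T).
sigma(T) = closed disk {z in C : |z| ≤ 197}; sigma_p(T) = open disk {z in C : |z| < 197}

Note T = 197·V where V is the unit left shift (V x)_k = x_{k+1}; so sigma(T) = 197·sigma(V) and ||T|| = 197||V||. ||T x||^2 = 38809sum_{k≥2} |x_k|^2 ≤ 38809||x||^2, with equality on {x : x_1 = 0}, so ||T|| = 197. For any lambda with |lambda| < 197, set r = lambda/197 (|r| < 1); the vector x = (1, r, r^2, ...) is in l^2 and satisfies T x = 197(r, r^2, ...) = lambda x, so lambda is an eigenvalue. On the boundary |lambda| = 197 the geometric series diverges, so no l^2 eigenvector exists, but these lambda lie in the approximate point spectrum. Hence sigma(T) is the closed disk of radius 197 and sigma_p(T) is the open disk.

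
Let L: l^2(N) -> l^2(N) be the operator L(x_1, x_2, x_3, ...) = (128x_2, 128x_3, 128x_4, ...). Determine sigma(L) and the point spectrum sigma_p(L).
sigma(L) = closed disk {z in C : |z| ≤ 128}; sigma_p(L) = open disk {z in C : |z| < 128}

Note L = 128·V where V is the unit left shift (V x)_k = x_{k+1}; so sigma(L) = 128·sigma(V) and ||L|| = 128||V||. ||L x||^2 = 16384sum_{k≥2} |x_k|^2 ≤ 16384||x||^2, with equality on {x : x_1 = 0}, so ||L|| = 128. For any lambda with |lambda| < 128, set r = lambda/128 (|r| < 1); the vector x = (1, r, r^2, ...) is in l^2 and satisfies L x = 128(r, r^2, ...) = lambda x, so lambda is an eigenvalue. On the boundary |lambda| = 128 the geometric series diverges, so no l^2 eigenvector exists, but these lambda lie in the approximate point spectrum. Hence sigma(L) is the closed disk of radius 128 and sigma_p(L) is the open disk.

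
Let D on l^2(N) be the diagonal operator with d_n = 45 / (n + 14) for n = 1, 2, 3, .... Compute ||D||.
||D|| = 3 (attained at n = 1)

For D diagonal, ||D|| = sup_n |d_n| = sup_n 45/(n + 14). This is positive and strictly decreasing in n, so the supremum is attained at n = 1: d_1 = 45/(1 + 14) = 3. Hence ||D|| = 3.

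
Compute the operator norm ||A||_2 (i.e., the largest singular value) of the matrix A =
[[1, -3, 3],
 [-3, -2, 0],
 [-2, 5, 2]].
||A||_2 ≈ 6.3205 (= sqrt(largest eigenvalue of A^T A))

||A||_2 = sigma_max(A) = sqrt(lambda_max(A^T A)). Form the symmetric matrix M = A^T A =
[[14, -7, -1],
 [-7, 38, 1],
 [-1, 1, 13]].
Its characteristic polynomial (trace, sum of principal 2x2 minors, determinant of M give the coefficients) is
  p(λ) = det(λ I - M) = λ^3 - 65λ^2 + 1157λ - 6241.
No integer candidate from the rational root theorem (±divisors of 6241) is a root, so the roots are irrational. The cubic discriminant is Δ = 1513056 > 0, so there are three distinct real roots. p(11) = -48 and p(12) = 11 have opposite signs, so a root lies in (11, 12); Newton's method refines it to λ ≈ 11.7073. p(13) = 12 and p(14) = -39 have opposite signs, so a root lies in (13, 14); Newton's method refines it to λ ≈ 13.3445. p(39) = -664 and p(40) = 39 have opposite signs, so a root lies in (39, 40); Newton's method refines it to λ ≈ 39.9483. Check (Vieta): the three roots sum to 65, matching tr M = 65.
So the eigenvalues of A^T A are ≈ 11.7073, 13.3445, 39.9483 (all ≥ 0, as they must be for A^T A). The largest is λ_max ≈ 39.9483, hence ||A||_2 = sqrt(λ_max) ≈ 6.3205.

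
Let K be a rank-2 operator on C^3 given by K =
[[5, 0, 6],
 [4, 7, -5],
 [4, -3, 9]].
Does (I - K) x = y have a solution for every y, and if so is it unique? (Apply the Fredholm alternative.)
(I - K) is invertible (det(I - K) = 84 ≠ 0), so for every y in C^3 the equation (I - K) x = y has a unique solution.

K has rank 2 and factors as K = U V^T = u1 v1^T + u2 v2^T with u1 = (-3, -1, -3), v1 = (-2, -1, -1), u2 = (-1, 2, -2), v2 = (1, 3, -3) (multiplying out reproduces the displayed K). The nonzero eigenvalues of U V^T coincide with those of the 2 x 2 matrix G = V^T U = [[v1·u1, v1·u2], [v2·u1, v2·u2]] = [[10, 2], [3, 11]], and by the Sylvester determinant identity det(I_3 - U V^T) = det(I_2 - V^T U) = det([[-9, -2], [-3, -10]]) = (-9)(-10) - (-2)(-3) = 84. (Direct check: I - K =
[[-4, 0, -6],
 [-4, -6, 5],
 [-4, 3, -8]]
has determinant 84.) The finite-dimensional Fredholm alternative says: either (I - K) is invertible, or ker(I - K) ≠ {0} and then range(I - K) = ker((I - K)^*)^⊥, with dim ker(I - K) = dim ker((I - K)^*). Since det(I - K) ≠ 0, 1 is not an eigenvalue of K and ker(I - K) = {0}, so we are in the first case: for every y there is a unique x = (I - K)^(-1) y. (Explicitly, by the Woodbury identity, (I - U V^T)^(-1) = I + U (I_2 - G)^(-1) V^T.)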